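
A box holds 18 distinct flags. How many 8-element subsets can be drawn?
C(18,8) = 18!/(8!×10!) = 43758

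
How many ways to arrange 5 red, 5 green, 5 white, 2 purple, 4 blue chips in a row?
21! / (5! × 5! × 5! × 2! × 4!) = 615969113760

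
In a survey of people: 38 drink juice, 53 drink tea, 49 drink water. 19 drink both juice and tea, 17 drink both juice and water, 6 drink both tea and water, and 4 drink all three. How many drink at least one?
|A∪B∪C| = 38+53+49-19-17-6+4 = 102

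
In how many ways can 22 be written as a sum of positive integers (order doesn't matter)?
Pentagonal recurrence p(n) = p(n-1) + p(n-2) - p(n-5) - p(n-7) + p(n-12) + p(n-15) - ... gives p(0..21) = 1, 1, 2, 3, 5, 7, 11, 15, 22, 30, 42, 56, 77, 101, 135, 176, 231, 297, 385, 490, 627, 792. p(22) = p(21) + p(20) - p(17) - p(15) + p(10) + p(7) - p(0) = 792 + 627 - 297 - 176 + 42 + 15 - 1 = 1002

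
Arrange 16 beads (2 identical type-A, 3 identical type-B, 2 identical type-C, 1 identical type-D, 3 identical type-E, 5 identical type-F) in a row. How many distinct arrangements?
16! / (2! × 3! × 2! × 1! × 3! × 5!) = 1210809600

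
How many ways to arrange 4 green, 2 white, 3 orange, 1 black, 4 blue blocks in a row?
14! / (4! × 2! × 3! × 1! × 4!) = 12612600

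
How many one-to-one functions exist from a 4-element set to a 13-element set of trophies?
P(13,4) = 13!/(13-4)! = 17160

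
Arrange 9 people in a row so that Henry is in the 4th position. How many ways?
Fix one position: (9-1)! = 40320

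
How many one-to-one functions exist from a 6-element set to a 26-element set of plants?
P(26,6) = 26!/(26-6)! = 165765600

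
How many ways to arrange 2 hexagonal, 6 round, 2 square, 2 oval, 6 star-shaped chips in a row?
18! / (2! × 6! × 2! × 2! × 6!) = 1543782240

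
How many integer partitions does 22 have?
Pentagonal recurrence p(n) = p(n-1) + p(n-2) - p(n-5) - p(n-7) + p(n-12) + p(n-15) - ... gives p(0..21) = 1, 1, 2, 3, 5, 7, 11, 15, 22, 30, 42, 56, 77, 101, 135, 176, 231, 297, 385, 490, 627, 792. p(22) = p(21) + p(20) - p(17) - p(15) + p(10) + p(7) - p(0) = 792 + 627 - 297 - 176 + 42 + 15 - 1 = 1002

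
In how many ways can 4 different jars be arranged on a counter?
4! = 24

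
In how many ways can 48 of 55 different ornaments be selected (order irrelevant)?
C(55,48) = 55!/(48!×7!) = 202927725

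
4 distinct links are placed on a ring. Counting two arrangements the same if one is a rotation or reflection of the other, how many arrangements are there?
(4-1)!/2 = 6/2 = 3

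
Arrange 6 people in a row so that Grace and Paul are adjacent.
Treat as block: (6-1)! × 2! = 120 × 2 = 240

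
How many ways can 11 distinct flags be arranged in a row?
11! = 39916800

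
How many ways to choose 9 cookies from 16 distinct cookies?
C(16,9) = 16!/(9!×7!) = 11440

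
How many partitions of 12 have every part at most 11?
Let r_j(i) = number of partitions of i into parts ≤ j, for i = 0..12. r_1(i) = 1 for all i; r_j(i) = r_{j-1}(i) + r_j(i-j). Rows j = 2..11: ≤2: 1 1 2 2 3 3 4 4 5 5 6 6 7; ≤3: 1 1 2 3 4 5 7 8 10 12 14 16 19; ≤4: 1 1 2 3 5 6 9 11 15 18 23 27 34; ≤5: 1 1 2 3 5 7 10 13 18 23 30 37 47; ≤6: 1 1 2 3 5 7 11 14 20 26 35 44 58; ≤7: 1 1 2 3 5 7 11 15 21 28 38 49 65; ≤8: 1 1 2 3 5 7 11 15 22 29 40 52 70; ≤9: 1 1 2 3 5 7 11 15 22 30 41 54 73; ≤10: 1 1 2 3 5 7 11 15 22 30 42 55 75; ≤11: 1 1 2 3 5 7 11 15 22 30 42 56 76. r_11(12) = 76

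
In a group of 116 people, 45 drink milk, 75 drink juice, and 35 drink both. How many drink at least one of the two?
|A∪B| = |A| + |B| - |A∩B| = 45 + 75 - 35 = 85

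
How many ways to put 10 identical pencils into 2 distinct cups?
C(10+2-1, 2-1) = C(11, 1) = 11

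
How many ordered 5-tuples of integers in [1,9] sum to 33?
Coefficient of x^33 in (x + x² + ... + x^9)^5. By inclusion-exclusion on dice exceeding 9: Σ_j (-1)^j C(5,j)·C(33-1-9j, 4) = C(5,0)·C(32,4) - C(5,1)·C(23,4) + C(5,2)·C(14,4) - C(5,3)·C(5,4) = 1·35960 - 5·8855 + 10·1001 - 10·5 = 1645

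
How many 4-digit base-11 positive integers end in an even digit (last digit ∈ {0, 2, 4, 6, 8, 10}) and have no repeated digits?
Last∈{0,2,4,6,8,10}. Last=0: 720. Last nonzero: 5×9×P(9,2) = 3240. Total = 3960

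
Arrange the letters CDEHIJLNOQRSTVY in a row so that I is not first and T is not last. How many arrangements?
By inclusion-exclusion: 15! - 2×(15-1)! + (15-2)! = 1307674368000 - 174356582400 + 6227020800 = 1139544806400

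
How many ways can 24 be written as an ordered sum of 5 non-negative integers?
C(24+5-1, 5-1) = C(28, 4) = 20475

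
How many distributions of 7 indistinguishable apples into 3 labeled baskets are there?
C(7+3-1, 3-1) = C(9, 2) = 36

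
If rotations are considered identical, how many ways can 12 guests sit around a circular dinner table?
Circular: fix one position, arrange the rest. (12-1)! = 39916800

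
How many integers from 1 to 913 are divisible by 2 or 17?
⌊913/2⌋ + ⌊913/17⌋ - ⌊913/34⌋ = 456 + 53 - 26 = 483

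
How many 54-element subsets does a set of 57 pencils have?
C(57,54) = 57!/(54!×3!) = 29260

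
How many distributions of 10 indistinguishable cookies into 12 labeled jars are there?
C(10+12-1, 12-1) = C(21, 11) = 352716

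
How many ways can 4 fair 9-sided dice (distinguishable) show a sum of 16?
Coefficient of x^16 in (x + x² + ... + x^9)^4. By inclusion-exclusion on dice exceeding 9: Σ_j (-1)^j C(4,j)·C(16-1-9j, 3) = C(4,0)·C(15,3) - C(4,1)·C(6,3) = 1·455 - 4·20 = 375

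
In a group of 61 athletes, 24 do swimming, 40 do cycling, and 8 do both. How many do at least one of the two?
|A∪B| = |A| + |B| - |A∩B| = 24 + 40 - 8 = 56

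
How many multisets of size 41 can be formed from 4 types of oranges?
C(41+4-1, 4-1) = C(44, 3) = 13244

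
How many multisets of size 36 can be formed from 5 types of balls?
C(36+5-1, 5-1) = C(40, 4) = 91390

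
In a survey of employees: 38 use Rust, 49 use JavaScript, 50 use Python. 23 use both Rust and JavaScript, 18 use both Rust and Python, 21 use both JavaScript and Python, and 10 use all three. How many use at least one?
|A∪B∪C| = 38+49+50-23-18-21+10 = 85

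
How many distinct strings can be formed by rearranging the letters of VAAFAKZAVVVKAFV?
15! / (5! × 5! × 1! × 2! × 2!) = 22702680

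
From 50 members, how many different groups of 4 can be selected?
C(50,4) = 50!/(4!×46!) = 230300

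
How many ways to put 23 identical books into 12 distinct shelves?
C(23+12-1, 12-1) = C(34, 11) = 286097760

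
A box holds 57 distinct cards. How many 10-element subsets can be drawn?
C(57,10) = 57!/(10!×47!) = 43183019880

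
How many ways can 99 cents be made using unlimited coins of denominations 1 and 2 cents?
Coefficient of x^99 in 1/(1-x^1) · 1/(1-x^2). Use j coins of 2 for j = 0..⌊99/2⌋ = 49, the rest in 1s: 49 + 1 = 50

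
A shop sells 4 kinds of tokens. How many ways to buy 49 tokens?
C(49+4-1, 4-1) = C(52, 3) = 22100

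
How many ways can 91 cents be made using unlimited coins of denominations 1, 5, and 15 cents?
Coefficient of x^91 in 1/(1-x^1) · 1/(1-x^5) · 1/(1-x^15). Case on j = number of 15-cent coins (j = 0..6); remainder r = 91 - 15j is made from {1,5} in ⌊r/5⌋+1 ways. r = 91, 76, 61, 46, 31, 16, 1 → 19 + 16 + 13 + 10 + 7 + 4 + 1 = 70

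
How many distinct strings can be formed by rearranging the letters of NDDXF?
5! / (1! × 1! × 2! × 1!) = 60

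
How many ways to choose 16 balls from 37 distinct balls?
C(37,16) = 37!/(16!×21!) = 12875774670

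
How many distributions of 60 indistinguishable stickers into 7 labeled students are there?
C(60+7-1, 7-1) = C(66, 6) = 90858768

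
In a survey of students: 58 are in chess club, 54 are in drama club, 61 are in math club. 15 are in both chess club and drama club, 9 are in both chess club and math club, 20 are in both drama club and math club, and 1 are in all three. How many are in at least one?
|A∪B∪C| = 58+54+61-15-9-20+1 = 130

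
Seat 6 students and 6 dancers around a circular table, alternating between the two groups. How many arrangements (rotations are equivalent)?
Fix one of the students: (6-1)! ways for the remaining students, × 6! ways for the dancers = 120 × 720 = 86400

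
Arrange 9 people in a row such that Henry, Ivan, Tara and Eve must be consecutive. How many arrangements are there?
Treat the 4 as one block: (9-4+1)! × 4! = 720 × 24 = 17280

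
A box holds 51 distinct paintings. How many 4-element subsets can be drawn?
C(51,4) = 51!/(4!×47!) = 249900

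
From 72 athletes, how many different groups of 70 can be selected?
C(72,70) = 72!/(70!×2!) = 2556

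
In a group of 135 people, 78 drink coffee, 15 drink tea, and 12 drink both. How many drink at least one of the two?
|A∪B| = |A| + |B| - |A∩B| = 78 + 15 - 12 = 81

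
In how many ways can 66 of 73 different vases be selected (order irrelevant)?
C(73,66) = 73!/(66!×7!) = 1629348612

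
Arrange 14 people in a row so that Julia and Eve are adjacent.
Treat as block: (14-1)! × 2! = 6227020800 × 2 = 12454041600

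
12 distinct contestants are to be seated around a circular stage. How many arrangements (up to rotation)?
Circular: fix one position, arrange the rest. (12-1)! = 39916800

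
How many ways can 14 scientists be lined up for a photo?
14! = 87178291200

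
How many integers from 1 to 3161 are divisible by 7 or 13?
⌊3161/7⌋ + ⌊3161/13⌋ - ⌊3161/91⌋ = 451 + 243 - 34 = 660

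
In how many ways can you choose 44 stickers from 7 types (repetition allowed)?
C(44+7-1, 7-1) = C(50, 6) = 15890700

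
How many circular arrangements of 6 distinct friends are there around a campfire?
Circular: fix one position, arrange the rest. (6-1)! = 120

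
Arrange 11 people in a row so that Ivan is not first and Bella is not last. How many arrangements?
By inclusion-exclusion: 11! - 2×(11-1)! + (11-2)! = 39916800 - 7257600 + 362880 = 33022080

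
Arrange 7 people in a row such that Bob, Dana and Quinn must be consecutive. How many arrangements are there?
Treat the 3 as one block: (7-3+1)! × 3! = 120 × 6 = 720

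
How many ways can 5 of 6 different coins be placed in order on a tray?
P(6,5) = 6!/(6-5)! = 720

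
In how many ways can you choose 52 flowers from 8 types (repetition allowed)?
C(52+8-1, 8-1) = C(59, 7) = 341149446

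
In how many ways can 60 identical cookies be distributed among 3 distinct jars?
C(60+3-1, 3-1) = C(62, 2) = 1891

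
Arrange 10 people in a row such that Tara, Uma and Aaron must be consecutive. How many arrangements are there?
Treat the 3 as one block: (10-3+1)! × 3! = 40320 × 6 = 241920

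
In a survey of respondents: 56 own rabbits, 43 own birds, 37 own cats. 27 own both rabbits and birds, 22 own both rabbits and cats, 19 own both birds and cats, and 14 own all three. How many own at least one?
|A∪B∪C| = 56+43+37-27-22-19+14 = 82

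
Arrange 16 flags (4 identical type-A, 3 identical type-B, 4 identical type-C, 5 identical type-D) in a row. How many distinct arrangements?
16! / (4! × 3! × 4! × 5!) = 50450400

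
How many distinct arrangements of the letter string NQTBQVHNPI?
10! / (1! × 1! × 2! × 2! × 1! × 1! × 1! × 1!) = 907200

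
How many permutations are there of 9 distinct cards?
9! = 362880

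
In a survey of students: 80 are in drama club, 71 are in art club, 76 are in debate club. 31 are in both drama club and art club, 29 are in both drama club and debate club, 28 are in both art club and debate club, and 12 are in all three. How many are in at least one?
|A∪B∪C| = 80+71+76-31-29-28+12 = 151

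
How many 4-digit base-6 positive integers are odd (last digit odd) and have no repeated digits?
Last∈{1,3,5}. Last=0: 0. Last nonzero: 3×4×P(4,2) = 144. Total = 144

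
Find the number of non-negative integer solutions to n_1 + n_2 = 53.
C(53+2-1, 2-1) = C(54, 1) = 54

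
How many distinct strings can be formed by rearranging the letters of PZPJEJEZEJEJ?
12! / (4! × 2! × 2! × 4!) = 207900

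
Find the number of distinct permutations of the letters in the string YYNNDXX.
7! / (2! × 1! × 2! × 2!) = 630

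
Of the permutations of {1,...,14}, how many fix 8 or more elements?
Exactly j fixed points: C(14,j)·!(14-j); sum over j ≥ 8 (derangement numbers via !m = (m-1)·(!(m-1) + !(m-2)): !0..!6 = 1, 0, 1, 2, 9, 44, 265). Σ_{j=8}^{14} C(14,j)·!(14-j) = C(14,8)·!6 + C(14,9)·!5 + C(14,10)·!4 + C(14,11)·!3 + C(14,12)·!2 + C(14,13)·!1 + C(14,14)·!0 = 3003·265 + 2002·44 + 1001·9 + 364·2 + 91·1 + 14·0 + 1·1 = 893712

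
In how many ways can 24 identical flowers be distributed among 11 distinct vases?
C(24+11-1, 11-1) = C(34, 10) = 131128140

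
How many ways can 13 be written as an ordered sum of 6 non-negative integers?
C(13+6-1, 6-1) = C(18, 5) = 8568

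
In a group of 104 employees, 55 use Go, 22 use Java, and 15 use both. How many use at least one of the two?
|A∪B| = |A| + |B| - |A∩B| = 55 + 22 - 15 = 62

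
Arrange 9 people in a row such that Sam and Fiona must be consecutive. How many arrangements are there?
Treat the 2 as one block: (9-2+1)! × 2! = 40320 × 2 = 80640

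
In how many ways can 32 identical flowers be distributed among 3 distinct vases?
C(32+3-1, 3-1) = C(34, 2) = 561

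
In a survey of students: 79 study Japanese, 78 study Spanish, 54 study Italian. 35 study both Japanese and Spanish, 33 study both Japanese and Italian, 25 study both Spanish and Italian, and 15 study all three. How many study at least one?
|A∪B∪C| = 79+78+54-35-33-25+15 = 133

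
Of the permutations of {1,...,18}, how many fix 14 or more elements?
Exactly j fixed points: C(18,j)·!(18-j); sum over j ≥ 14 (derangement numbers via !m = (m-1)·(!(m-1) + !(m-2)): !0..!4 = 1, 0, 1, 2, 9). Σ_{j=14}^{18} C(18,j)·!(18-j) = C(18,14)·!4 + C(18,15)·!3 + C(18,16)·!2 + C(18,17)·!1 + C(18,18)·!0 = 3060·9 + 816·2 + 153·1 + 18·0 + 1·1 = 29326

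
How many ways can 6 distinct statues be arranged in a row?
6! = 720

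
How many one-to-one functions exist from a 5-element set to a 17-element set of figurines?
P(17,5) = 17!/(17-5)! = 742560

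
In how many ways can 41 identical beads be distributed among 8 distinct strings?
C(41+8-1, 8-1) = C(48, 7) = 73629072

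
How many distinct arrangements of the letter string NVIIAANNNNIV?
12! / (5! × 2! × 2! × 3!) = 166320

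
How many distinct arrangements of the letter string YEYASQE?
7! / (1! × 2! × 1! × 1! × 2!) = 1260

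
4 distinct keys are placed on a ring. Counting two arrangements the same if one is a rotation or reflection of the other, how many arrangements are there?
(4-1)!/2 = 6/2 = 3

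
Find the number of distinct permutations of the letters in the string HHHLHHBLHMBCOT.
14! / (1! × 1! × 2! × 1! × 2! × 6! × 1!) = 30270240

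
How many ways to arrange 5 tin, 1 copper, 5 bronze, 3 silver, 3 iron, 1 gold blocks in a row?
18! / (5! × 1! × 5! × 3! × 3! × 1!) = 12350257920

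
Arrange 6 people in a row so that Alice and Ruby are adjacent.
Treat as block: (6-1)! × 2! = 120 × 2 = 240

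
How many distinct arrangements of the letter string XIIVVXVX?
8! / (2! × 3! × 3!) = 560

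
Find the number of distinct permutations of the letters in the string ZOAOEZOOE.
9! / (2! × 2! × 1! × 4!) = 3780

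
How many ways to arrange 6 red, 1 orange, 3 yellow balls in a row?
10! / (6! × 1! × 3!) = 840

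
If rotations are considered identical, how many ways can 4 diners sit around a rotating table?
Circular: fix one position, arrange the rest. (4-1)! = 6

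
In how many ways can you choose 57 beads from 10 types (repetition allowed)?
C(57+10-1, 10-1) = C(66, 9) = 37014131440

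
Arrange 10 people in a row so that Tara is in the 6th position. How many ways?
Fix one position: (10-1)! = 362880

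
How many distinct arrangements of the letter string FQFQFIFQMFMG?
12! / (1! × 1! × 5! × 3! × 2!) = 332640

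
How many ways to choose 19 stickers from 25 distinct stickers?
C(25,19) = 25!/(19!×6!) = 177100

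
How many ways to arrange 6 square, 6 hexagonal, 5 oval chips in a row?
17! / (6! × 6! × 5!) = 5717712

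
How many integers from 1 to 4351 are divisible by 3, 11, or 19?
⌊4351/3⌋+⌊4351/11⌋+⌊4351/19⌋ - ⌊4351/33⌋-⌊4351/57⌋-⌊4351/209⌋ + ⌊4351/627⌋ = 1450+395+229 - 131-76-20 + 6 = 1853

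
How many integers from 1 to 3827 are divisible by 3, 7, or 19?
⌊3827/3⌋+⌊3827/7⌋+⌊3827/19⌋ - ⌊3827/21⌋-⌊3827/57⌋-⌊3827/133⌋ + ⌊3827/399⌋ = 1275+546+201 - 182-67-28 + 9 = 1754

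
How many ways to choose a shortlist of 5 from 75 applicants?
C(75,5) = 75!/(5!×70!) = 17259390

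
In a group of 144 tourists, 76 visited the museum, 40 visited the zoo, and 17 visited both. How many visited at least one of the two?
|A∪B| = |A| + |B| - |A∩B| = 76 + 40 - 17 = 99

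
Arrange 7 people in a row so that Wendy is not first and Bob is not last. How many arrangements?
By inclusion-exclusion: 7! - 2×(7-1)! + (7-2)! = 5040 - 1440 + 120 = 3720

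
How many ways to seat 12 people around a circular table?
Circular: fix one position, arrange the rest. (12-1)! = 39916800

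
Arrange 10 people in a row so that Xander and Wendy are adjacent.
Treat as block: (10-1)! × 2! = 362880 × 2 = 725760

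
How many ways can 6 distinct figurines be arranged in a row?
6! = 720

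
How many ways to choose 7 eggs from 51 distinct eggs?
C(51,7) = 51!/(7!×44!) = 115775100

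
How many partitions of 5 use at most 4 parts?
By conjugation, equals partitions of 5 into parts ≤ 4. Let r_j(i) = number of partitions of i into parts ≤ j, for i = 0..5. r_1(i) = 1 for all i; r_j(i) = r_{j-1}(i) + r_j(i-j). Rows j = 2..4: ≤2: 1 1 2 2 3 3; ≤3: 1 1 2 3 4 5; ≤4: 1 1 2 3 5 6. r_4(5) = 6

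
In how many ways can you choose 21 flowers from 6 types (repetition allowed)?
C(21+6-1, 6-1) = C(26, 5) = 65780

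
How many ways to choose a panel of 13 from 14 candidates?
C(14,13) = 14!/(13!×1!) = 14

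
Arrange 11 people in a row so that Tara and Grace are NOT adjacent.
Total - adjacent = 11! - (11-1)!×2 = 39916800 - 7257600 = 32659200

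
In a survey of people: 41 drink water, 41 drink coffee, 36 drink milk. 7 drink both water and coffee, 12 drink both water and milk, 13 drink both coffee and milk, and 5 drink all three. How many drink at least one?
|A∪B∪C| = 41+41+36-7-12-13+5 = 91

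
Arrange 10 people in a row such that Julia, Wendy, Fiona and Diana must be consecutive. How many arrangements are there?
Treat the 4 as one block: (10-4+1)! × 4! = 5040 × 24 = 120960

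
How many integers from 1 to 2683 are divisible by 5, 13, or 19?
⌊2683/5⌋+⌊2683/13⌋+⌊2683/19⌋ - ⌊2683/65⌋-⌊2683/95⌋-⌊2683/247⌋ + ⌊2683/1235⌋ = 536+206+141 - 41-28-10 + 2 = 806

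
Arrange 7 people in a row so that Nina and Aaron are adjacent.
Treat as block: (7-1)! × 2! = 720 × 2 = 1440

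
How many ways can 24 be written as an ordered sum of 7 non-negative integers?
C(24+7-1, 7-1) = C(30, 6) = 593775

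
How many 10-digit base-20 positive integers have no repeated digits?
First digit: 19 choices (nonzero). Then descending: 19 × 19 × 18 × 17 × 16 × 15 × 14 × 13 × 12 × 11 = 636920444160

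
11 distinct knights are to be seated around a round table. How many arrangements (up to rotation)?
Circular: fix one position, arrange the rest. (11-1)! = 3628800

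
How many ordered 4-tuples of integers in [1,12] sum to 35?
Coefficient of x^35 in (x + x² + ... + x^12)^4. By inclusion-exclusion on dice exceeding 12: Σ_j (-1)^j C(4,j)·C(35-1-12j, 3) = C(4,0)·C(34,3) - C(4,1)·C(22,3) + C(4,2)·C(10,3) = 1·5984 - 4·1540 + 6·120 = 544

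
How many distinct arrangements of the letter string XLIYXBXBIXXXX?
13! / (2! × 1! × 2! × 1! × 7!) = 308880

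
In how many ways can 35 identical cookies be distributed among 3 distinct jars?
C(35+3-1, 3-1) = C(37, 2) = 666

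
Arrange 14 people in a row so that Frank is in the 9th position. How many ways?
Fix one position: (14-1)! = 6227020800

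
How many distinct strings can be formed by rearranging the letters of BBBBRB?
6! / (1! × 5!) = 6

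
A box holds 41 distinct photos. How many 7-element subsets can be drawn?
C(41,7) = 41!/(7!×34!) = 22481940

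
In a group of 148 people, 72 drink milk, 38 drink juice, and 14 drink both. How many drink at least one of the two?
|A∪B| = |A| + |B| - |A∩B| = 72 + 38 - 14 = 96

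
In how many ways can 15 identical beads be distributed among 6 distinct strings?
C(15+6-1, 6-1) = C(20, 5) = 15504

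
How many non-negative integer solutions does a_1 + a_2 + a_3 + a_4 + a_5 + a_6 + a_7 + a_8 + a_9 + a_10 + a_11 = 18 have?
C(18+11-1, 11-1) = C(28, 10) = 13123110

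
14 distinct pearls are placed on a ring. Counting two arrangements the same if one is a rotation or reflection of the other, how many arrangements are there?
(14-1)!/2 = 6227020800/2 = 3113510400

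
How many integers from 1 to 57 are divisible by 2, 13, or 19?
⌊57/2⌋+⌊57/13⌋+⌊57/19⌋ - ⌊57/26⌋-⌊57/38⌋-⌊57/247⌋ + ⌊57/494⌋ = 28+4+3 - 2-1-0 + 0 = 32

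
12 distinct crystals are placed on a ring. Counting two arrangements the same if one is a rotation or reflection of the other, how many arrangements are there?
(12-1)!/2 = 39916800/2 = 19958400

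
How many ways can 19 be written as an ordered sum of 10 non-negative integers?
C(19+10-1, 10-1) = C(28, 9) = 6906900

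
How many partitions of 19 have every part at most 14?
Let r_j(i) = number of partitions of i into parts ≤ j, for i = 0..19. r_1(i) = 1 for all i; r_j(i) = r_{j-1}(i) + r_j(i-j). Rows j = 2..14: ≤2: 1 1 2 2 3 3 4 4 5 5 6 6 7 7 8 8 9 9 10 10; ≤3: 1 1 2 3 4 5 7 8 10 12 14 16 19 21 24 27 30 33 37 40; ≤4: 1 1 2 3 5 6 9 11 15 18 23 27 34 39 47 54 64 72 84 94; ≤5: 1 1 2 3 5 7 10 13 18 23 30 37 47 57 70 84 101 119 141 164; ≤6: 1 1 2 3 5 7 11 14 20 26 35 44 58 71 90 110 136 163 199 235; ≤7: 1 1 2 3 5 7 11 15 21 28 38 49 65 82 105 131 164 201 248 300; ≤8: 1 1 2 3 5 7 11 15 22 29 40 52 70 89 116 146 186 230 288 352; ≤9: 1 1 2 3 5 7 11 15 22 30 41 54 73 94 123 157 201 252 318 393; ≤10: 1 1 2 3 5 7 11 15 22 30 42 55 75 97 128 164 212 267 340 423; ≤11: 1 1 2 3 5 7 11 15 22 30 42 56 76 99 131 169 219 278 355 445; ≤12: 1 1 2 3 5 7 11 15 22 30 42 56 77 100 133 172 224 285 366 460; ≤13: 1 1 2 3 5 7 11 15 22 30 42 56 77 101 134 174 227 290 373 471; ≤14: 1 1 2 3 5 7 11 15 22 30 42 56 77 101 135 175 229 293 378 478. r_14(19) = 478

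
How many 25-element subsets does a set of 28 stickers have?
C(28,25) = 28!/(25!×3!) = 3276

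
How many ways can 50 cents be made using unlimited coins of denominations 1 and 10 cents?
Coefficient of x^50 in 1/(1-x^1) · 1/(1-x^10). Use j coins of 10 for j = 0..⌊50/10⌋ = 5, the rest in 1s: 5 + 1 = 6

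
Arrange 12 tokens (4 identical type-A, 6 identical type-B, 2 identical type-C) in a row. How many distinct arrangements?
12! / (4! × 6! × 2!) = 13860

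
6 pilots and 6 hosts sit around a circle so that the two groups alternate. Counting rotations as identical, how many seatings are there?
Fix one of the pilots: (6-1)! ways for the remaining pilots, × 6! ways for the hosts = 120 × 720 = 86400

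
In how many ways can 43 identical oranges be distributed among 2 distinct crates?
C(43+2-1, 2-1) = C(44, 1) = 44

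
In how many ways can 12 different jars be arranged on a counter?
12! = 479001600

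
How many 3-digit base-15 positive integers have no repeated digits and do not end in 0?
Last digit: 14 nonzero choices. First digit: 13 (nonzero, ≠last). Middle 1: P(13,1) = 13. Total = 2366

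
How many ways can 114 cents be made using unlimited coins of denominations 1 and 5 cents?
Coefficient of x^114 in 1/(1-x^1) · 1/(1-x^5). Use j coins of 5 for j = 0..⌊114/5⌋ = 22, the rest in 1s: 22 + 1 = 23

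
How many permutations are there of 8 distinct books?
8! = 40320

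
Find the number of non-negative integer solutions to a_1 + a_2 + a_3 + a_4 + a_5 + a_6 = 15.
C(15+6-1, 6-1) = C(20, 5) = 15504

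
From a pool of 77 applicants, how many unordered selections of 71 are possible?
C(77,71) = 77!/(71!×6!) = 237093780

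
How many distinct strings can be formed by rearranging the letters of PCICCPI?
7! / (2! × 3! × 2!) = 210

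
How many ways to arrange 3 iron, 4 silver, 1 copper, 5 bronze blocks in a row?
13! / (3! × 4! × 1! × 5!) = 360360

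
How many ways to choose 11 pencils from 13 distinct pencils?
C(13,11) = 13!/(11!×2!) = 78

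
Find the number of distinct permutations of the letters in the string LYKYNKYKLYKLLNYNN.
17! / (5! × 4! × 4! × 4!) = 214414200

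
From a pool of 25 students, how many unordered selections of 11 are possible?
C(25,11) = 25!/(11!×14!) = 4457400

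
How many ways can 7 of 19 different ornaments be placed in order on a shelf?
P(19,7) = 19!/(19-7)! = 253955520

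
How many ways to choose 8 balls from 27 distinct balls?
C(27,8) = 27!/(8!×19!) = 2220075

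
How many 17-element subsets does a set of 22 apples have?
C(22,17) = 22!/(17!×5!) = 26334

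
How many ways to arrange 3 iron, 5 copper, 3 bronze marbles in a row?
11! / (3! × 5! × 3!) = 9240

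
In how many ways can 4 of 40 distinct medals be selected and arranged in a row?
P(40,4) = 40!/(40-4)! = 2193360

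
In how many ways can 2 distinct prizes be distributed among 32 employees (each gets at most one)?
P(32,2) = 32!/(32-2)! = 992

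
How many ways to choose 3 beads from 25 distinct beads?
C(25,3) = 25!/(3!×22!) = 2300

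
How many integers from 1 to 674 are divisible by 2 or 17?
⌊674/2⌋ + ⌊674/17⌋ - ⌊674/34⌋ = 337 + 39 - 19 = 357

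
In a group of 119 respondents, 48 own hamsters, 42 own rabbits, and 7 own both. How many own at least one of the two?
|A∪B| = |A| + |B| - |A∩B| = 48 + 42 - 7 = 83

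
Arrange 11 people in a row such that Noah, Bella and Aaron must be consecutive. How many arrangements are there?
Treat the 3 as one block: (11-3+1)! × 3! = 362880 × 6 = 2177280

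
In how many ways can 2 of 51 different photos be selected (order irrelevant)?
C(51,2) = 51!/(2!×49!) = 1275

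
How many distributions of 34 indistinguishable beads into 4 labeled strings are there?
C(34+4-1, 4-1) = C(37, 3) = 7770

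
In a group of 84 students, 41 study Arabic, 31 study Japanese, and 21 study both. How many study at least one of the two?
|A∪B| = |A| + |B| - |A∩B| = 41 + 31 - 21 = 51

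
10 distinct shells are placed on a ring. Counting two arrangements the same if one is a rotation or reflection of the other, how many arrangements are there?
(10-1)!/2 = 362880/2 = 181440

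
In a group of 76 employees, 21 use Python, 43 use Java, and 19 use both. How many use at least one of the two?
|A∪B| = |A| + |B| - |A∩B| = 21 + 43 - 19 = 45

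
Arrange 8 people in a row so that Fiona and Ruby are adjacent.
Treat as block: (8-1)! × 2! = 5040 × 2 = 10080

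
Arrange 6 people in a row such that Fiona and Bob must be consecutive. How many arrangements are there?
Treat the 2 as one block: (6-2+1)! × 2! = 120 × 2 = 240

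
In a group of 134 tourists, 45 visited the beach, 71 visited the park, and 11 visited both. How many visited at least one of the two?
|A∪B| = |A| + |B| - |A∩B| = 45 + 71 - 11 = 105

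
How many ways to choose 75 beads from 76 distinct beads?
C(76,75) = 76!/(75!×1!) = 76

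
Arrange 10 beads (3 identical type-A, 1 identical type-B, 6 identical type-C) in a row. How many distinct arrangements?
10! / (3! × 1! × 6!) = 840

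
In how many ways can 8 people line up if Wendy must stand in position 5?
Fix one position: (8-1)! = 5040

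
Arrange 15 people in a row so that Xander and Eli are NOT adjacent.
Total - adjacent = 15! - (15-1)!×2 = 1307674368000 - 174356582400 = 1133317785600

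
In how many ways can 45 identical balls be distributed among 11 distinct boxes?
C(45+11-1, 11-1) = C(55, 10) = 29248649430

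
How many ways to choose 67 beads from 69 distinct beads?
C(69,67) = 69!/(67!×2!) = 2346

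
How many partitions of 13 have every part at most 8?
Let r_j(i) = number of partitions of i into parts ≤ j, for i = 0..13. r_1(i) = 1 for all i; r_j(i) = r_{j-1}(i) + r_j(i-j). Rows j = 2..8: ≤2: 1 1 2 2 3 3 4 4 5 5 6 6 7 7; ≤3: 1 1 2 3 4 5 7 8 10 12 14 16 19 21; ≤4: 1 1 2 3 5 6 9 11 15 18 23 27 34 39; ≤5: 1 1 2 3 5 7 10 13 18 23 30 37 47 57; ≤6: 1 1 2 3 5 7 11 14 20 26 35 44 58 71; ≤7: 1 1 2 3 5 7 11 15 21 28 38 49 65 82; ≤8: 1 1 2 3 5 7 11 15 22 29 40 52 70 89. r_8(13) = 89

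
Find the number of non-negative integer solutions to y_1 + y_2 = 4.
C(4+2-1, 2-1) = C(5, 1) = 5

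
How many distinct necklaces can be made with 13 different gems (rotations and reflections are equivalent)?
(13-1)!/2 = 479001600/2 = 239500800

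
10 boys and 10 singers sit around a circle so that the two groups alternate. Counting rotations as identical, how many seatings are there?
Fix one of the boys: (10-1)! ways for the remaining boys, × 10! ways for the singers = 362880 × 3628800 = 1316818944000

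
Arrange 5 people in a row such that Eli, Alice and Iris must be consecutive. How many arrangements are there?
Treat the 3 as one block: (5-3+1)! × 3! = 6 × 6 = 36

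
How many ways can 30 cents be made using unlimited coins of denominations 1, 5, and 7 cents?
Coefficient of x^30 in 1/(1-x^1) · 1/(1-x^5) · 1/(1-x^7). Case on j = number of 7-cent coins (j = 0..4); remainder r = 30 - 7j is made from {1,5} in ⌊r/5⌋+1 ways. r = 30, 23, 16, 9, 2 → 7 + 5 + 4 + 2 + 1 = 19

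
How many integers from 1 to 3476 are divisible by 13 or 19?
⌊3476/13⌋ + ⌊3476/19⌋ - ⌊3476/247⌋ = 267 + 182 - 14 = 435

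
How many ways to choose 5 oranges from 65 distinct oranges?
C(65,5) = 65!/(5!×60!) = 8259888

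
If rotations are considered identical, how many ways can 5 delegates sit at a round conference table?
Circular: fix one position, arrange the rest. (5-1)! = 24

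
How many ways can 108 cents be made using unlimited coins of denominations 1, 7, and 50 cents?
Coefficient of x^108 in 1/(1-x^1) · 1/(1-x^7) · 1/(1-x^50). Case on j = number of 50-cent coins (j = 0..2); remainder r = 108 - 50j is made from {1,7} in ⌊r/7⌋+1 ways. r = 108, 58, 8 → 16 + 9 + 2 = 27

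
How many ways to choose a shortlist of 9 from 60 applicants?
C(60,9) = 60!/(9!×51!) = 14783142660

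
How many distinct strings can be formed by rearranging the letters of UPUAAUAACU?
10! / (4! × 1! × 1! × 4!) = 6300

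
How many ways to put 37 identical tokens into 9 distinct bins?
C(37+9-1, 9-1) = C(45, 8) = 215553195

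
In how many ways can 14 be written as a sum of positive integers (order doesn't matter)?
Pentagonal recurrence p(n) = p(n-1) + p(n-2) - p(n-5) - p(n-7) + p(n-12) + p(n-15) - ... gives p(0..13) = 1, 1, 2, 3, 5, 7, 11, 15, 22, 30, 42, 56, 77, 101. p(14) = p(13) + p(12) - p(9) - p(7) + p(2) = 101 + 77 - 30 - 15 + 2 = 135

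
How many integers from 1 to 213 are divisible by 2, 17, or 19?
⌊213/2⌋+⌊213/17⌋+⌊213/19⌋ - ⌊213/34⌋-⌊213/38⌋-⌊213/323⌋ + ⌊213/646⌋ = 106+12+11 - 6-5-0 + 0 = 118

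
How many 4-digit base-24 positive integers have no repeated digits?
First digit: 23 choices (nonzero). Then descending: 23 × 23 × 22 × 21 = 244398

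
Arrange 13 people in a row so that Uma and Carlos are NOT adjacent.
Total - adjacent = 13! - (13-1)!×2 = 6227020800 - 958003200 = 5269017600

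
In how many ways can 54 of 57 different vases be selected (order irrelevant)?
C(57,54) = 57!/(54!×3!) = 29260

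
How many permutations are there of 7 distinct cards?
7! = 5040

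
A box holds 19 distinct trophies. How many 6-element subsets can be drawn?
C(19,6) = 19!/(6!×13!) = 27132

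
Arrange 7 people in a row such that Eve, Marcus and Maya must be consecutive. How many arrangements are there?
Treat the 3 as one block: (7-3+1)! × 3! = 120 × 6 = 720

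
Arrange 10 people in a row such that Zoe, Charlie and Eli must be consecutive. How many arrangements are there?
Treat the 3 as one block: (10-3+1)! × 3! = 40320 × 6 = 241920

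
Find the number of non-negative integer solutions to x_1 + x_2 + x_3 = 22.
C(22+3-1, 3-1) = C(24, 2) = 276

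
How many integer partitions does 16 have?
Pentagonal recurrence p(n) = p(n-1) + p(n-2) - p(n-5) - p(n-7) + p(n-12) + p(n-15) - ... gives p(0..15) = 1, 1, 2, 3, 5, 7, 11, 15, 22, 30, 42, 56, 77, 101, 135, 176. p(16) = p(15) + p(14) - p(11) - p(9) + p(4) + p(1) = 176 + 135 - 56 - 30 + 5 + 1 = 231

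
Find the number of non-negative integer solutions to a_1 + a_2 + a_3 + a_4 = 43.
C(43+4-1, 4-1) = C(46, 3) = 15180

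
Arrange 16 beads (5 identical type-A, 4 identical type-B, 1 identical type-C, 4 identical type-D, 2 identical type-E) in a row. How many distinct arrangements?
16! / (5! × 4! × 1! × 4! × 2!) = 151351200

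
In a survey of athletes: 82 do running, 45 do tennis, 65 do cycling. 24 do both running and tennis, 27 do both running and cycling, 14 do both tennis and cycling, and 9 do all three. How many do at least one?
|A∪B∪C| = 82+45+65-24-27-14+9 = 136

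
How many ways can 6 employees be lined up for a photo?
6! = 720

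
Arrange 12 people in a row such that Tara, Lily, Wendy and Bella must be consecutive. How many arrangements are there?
Treat the 4 as one block: (12-4+1)! × 4! = 362880 × 24 = 8709120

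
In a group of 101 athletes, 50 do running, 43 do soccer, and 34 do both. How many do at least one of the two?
|A∪B| = |A| + |B| - |A∩B| = 50 + 43 - 34 = 59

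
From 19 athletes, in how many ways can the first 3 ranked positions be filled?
P(19,3) = 19!/(19-3)! = 5814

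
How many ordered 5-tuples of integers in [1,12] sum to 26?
Coefficient of x^26 in (x + x² + ... + x^12)^5. By inclusion-exclusion on dice exceeding 12: Σ_j (-1)^j C(5,j)·C(26-1-12j, 4) = C(5,0)·C(25,4) - C(5,1)·C(13,4) = 1·12650 - 5·715 = 9075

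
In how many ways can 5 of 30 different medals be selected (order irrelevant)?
C(30,5) = 30!/(5!×25!) = 142506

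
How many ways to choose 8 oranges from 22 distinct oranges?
C(22,8) = 22!/(8!×14!) = 319770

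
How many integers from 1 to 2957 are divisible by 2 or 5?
⌊2957/2⌋ + ⌊2957/5⌋ - ⌊2957/10⌋ = 1478 + 591 - 295 = 1774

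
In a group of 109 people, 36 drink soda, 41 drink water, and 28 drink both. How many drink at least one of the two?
|A∪B| = |A| + |B| - |A∩B| = 36 + 41 - 28 = 49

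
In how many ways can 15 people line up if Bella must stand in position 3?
Fix one position: (15-1)! = 87178291200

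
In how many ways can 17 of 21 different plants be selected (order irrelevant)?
C(21,17) = 21!/(17!×4!) = 5985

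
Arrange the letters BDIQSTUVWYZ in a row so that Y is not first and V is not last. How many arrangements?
By inclusion-exclusion: 11! - 2×(11-1)! + (11-2)! = 39916800 - 7257600 + 362880 = 33022080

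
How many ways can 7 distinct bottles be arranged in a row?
7! = 5040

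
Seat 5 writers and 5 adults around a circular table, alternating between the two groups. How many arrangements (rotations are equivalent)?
Fix one of the writers: (5-1)! ways for the remaining writers, × 5! ways for the adults = 24 × 120 = 2880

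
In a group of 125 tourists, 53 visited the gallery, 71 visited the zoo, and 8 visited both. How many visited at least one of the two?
|A∪B| = |A| + |B| - |A∩B| = 53 + 71 - 8 = 116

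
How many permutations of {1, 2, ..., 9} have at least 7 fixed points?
Exactly j fixed points: C(9,j)·!(9-j); sum over j ≥ 7 (derangement numbers via !m = (m-1)·(!(m-1) + !(m-2)): !0..!2 = 1, 0, 1). Σ_{j=7}^{9} C(9,j)·!(9-j) = C(9,7)·!2 + C(9,8)·!1 + C(9,9)·!0 = 36·1 + 9·0 + 1·1 = 37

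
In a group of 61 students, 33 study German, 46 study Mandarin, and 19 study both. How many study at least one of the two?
|A∪B| = |A| + |B| - |A∩B| = 33 + 46 - 19 = 60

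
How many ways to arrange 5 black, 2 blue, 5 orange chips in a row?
12! / (5! × 2! × 5!) = 16632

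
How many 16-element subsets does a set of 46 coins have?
C(46,16) = 46!/(16!×30!) = 991493848554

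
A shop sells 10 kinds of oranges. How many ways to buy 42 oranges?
C(42+10-1, 10-1) = C(51, 9) = 3042312350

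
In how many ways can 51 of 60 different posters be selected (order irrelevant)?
C(60,51) = 60!/(51!×9!) = 14783142660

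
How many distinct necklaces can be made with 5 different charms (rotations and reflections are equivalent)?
(5-1)!/2 = 24/2 = 12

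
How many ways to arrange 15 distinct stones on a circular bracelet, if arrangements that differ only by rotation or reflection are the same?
(15-1)!/2 = 87178291200/2 = 43589145600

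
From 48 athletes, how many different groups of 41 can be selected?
C(48,41) = 48!/(41!×7!) = 73629072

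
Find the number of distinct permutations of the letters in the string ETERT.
5! / (2! × 1! × 2!) = 30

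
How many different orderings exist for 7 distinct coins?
7! = 5040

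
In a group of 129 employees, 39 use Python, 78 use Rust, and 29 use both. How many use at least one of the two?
|A∪B| = |A| + |B| - |A∩B| = 39 + 78 - 29 = 88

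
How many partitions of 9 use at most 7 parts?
By conjugation, equals partitions of 9 into parts ≤ 7. Let r_j(i) = number of partitions of i into parts ≤ j, for i = 0..9. r_1(i) = 1 for all i; r_j(i) = r_{j-1}(i) + r_j(i-j). Rows j = 2..7: ≤2: 1 1 2 2 3 3 4 4 5 5; ≤3: 1 1 2 3 4 5 7 8 10 12; ≤4: 1 1 2 3 5 6 9 11 15 18; ≤5: 1 1 2 3 5 7 10 13 18 23; ≤6: 1 1 2 3 5 7 11 14 20 26; ≤7: 1 1 2 3 5 7 11 15 21 28. r_7(9) = 28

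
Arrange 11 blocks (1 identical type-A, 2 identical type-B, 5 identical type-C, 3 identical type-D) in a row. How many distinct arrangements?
11! / (1! × 2! × 5! × 3!) = 27720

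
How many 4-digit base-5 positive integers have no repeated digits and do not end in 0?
Last digit: 4 nonzero choices. First digit: 3 (nonzero, ≠last). Middle 2: P(3,2) = 6. Total = 72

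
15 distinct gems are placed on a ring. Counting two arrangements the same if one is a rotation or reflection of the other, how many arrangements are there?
(15-1)!/2 = 87178291200/2 = 43589145600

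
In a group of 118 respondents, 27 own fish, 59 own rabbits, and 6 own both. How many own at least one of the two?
|A∪B| = |A| + |B| - |A∩B| = 27 + 59 - 6 = 80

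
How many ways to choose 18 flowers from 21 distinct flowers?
C(21,18) = 21!/(18!×3!) = 1330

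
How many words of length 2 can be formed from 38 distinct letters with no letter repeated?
P(38,2) = 38!/(38-2)! = 1406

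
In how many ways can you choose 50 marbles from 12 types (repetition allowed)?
C(50+12-1, 12-1) = C(61, 11) = 418094152866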